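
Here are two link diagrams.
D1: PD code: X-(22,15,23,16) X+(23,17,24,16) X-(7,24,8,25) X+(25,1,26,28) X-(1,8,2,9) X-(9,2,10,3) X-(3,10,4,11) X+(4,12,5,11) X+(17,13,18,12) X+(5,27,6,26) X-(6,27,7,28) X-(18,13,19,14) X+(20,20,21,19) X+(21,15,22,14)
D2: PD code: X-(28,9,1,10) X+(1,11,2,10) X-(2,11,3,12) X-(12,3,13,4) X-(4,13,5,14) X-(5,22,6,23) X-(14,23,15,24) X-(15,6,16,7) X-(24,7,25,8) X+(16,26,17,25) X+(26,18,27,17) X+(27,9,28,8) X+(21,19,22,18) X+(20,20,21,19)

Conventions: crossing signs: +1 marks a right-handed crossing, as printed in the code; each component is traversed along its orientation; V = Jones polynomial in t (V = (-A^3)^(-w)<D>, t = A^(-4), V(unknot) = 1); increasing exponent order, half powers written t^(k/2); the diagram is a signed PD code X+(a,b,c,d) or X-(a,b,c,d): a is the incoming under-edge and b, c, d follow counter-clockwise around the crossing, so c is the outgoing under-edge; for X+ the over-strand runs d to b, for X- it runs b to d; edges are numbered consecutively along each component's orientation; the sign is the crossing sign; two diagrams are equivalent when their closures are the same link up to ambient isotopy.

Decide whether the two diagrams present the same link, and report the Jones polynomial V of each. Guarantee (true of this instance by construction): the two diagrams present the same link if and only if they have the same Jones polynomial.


equivalent: no
D1 (bracket A^4 + A^12 - A^16; 14 crossings at w = 0): V = -t^-4 + t^-3 + t^-1
V(D2) = -t^-6 + t^-5 - t^-4 + 2t^-3 - t^-2 + t^-1  [14 crossings, <D> = A^-2 - A^2 + 2A^6 - A^10 + A^14 - A^18, w = -2]
observation: comparing 2 Jones polynomials yields 2 groups


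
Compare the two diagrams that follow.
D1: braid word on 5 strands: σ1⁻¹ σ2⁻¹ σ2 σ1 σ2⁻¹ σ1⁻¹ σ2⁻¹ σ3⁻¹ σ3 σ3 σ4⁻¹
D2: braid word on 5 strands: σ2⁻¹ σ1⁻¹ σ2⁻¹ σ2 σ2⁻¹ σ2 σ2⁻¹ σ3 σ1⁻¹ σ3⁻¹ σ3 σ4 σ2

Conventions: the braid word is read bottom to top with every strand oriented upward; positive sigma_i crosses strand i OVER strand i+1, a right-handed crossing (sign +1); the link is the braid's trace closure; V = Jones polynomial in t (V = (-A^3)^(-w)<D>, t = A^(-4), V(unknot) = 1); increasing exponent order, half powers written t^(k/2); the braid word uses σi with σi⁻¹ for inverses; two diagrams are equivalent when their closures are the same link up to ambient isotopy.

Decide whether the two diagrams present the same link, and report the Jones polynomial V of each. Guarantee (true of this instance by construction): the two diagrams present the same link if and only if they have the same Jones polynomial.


same link: yes
V(D1) = -t^(-5/2) - t^(-1/2)  [11 crossings, <D> = A^-7 + A, w = -3]
D2 (bracket A^-1 + A^7; 13 crossings at w = -1): V = -t^(-5/2) - t^(-1/2)
note: all 2 diagrams share one V(t), hence one class


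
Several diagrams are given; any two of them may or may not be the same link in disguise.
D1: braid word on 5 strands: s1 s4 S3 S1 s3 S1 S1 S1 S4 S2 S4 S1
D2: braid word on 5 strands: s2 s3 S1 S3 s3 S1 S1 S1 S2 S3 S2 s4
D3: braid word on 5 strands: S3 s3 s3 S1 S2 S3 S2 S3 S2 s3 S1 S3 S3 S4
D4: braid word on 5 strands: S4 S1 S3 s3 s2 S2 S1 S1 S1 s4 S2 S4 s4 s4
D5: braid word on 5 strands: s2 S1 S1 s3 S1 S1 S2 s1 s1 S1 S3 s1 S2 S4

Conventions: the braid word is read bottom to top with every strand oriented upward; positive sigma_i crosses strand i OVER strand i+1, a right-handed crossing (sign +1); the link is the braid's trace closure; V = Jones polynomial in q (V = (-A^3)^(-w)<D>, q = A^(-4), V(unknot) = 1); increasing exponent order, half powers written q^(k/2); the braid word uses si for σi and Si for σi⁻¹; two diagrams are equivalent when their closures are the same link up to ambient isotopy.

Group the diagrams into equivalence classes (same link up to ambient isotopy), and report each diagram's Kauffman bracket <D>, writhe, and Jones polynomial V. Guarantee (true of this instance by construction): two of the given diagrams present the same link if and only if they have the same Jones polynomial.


grouping into links: {D1, D2, D4} | {D3} | {D5}
V(D1) = q^-6 + q^-3 + q^-2 + q^-1  (w -6, c 12, <D> = A^-14 + A^-10 + A^-6 + A^6)
D2 (bracket A^-8 + A^-4 + 1 + A^12; 12 crossings at w = -4): V = q^-6 + q^-3 + q^-2 + q^-1
V(D3) = q^-8 - q^-7 + 2q^-6 - q^-5 + 2q^-4 + q^-2  (w -8, c 14, <D> = A^-16 + 2A^-8 - A^-4 + 2 - A^4 + A^8)
V(D4) = q^-6 + q^-3 + q^-2 + q^-1  [14 crossings, <D> = A^-8 + A^-4 + 1 + A^12, w = -4]
D5 (bracket A^-12 + A^-8 + A^-4 + 1; 14 crossings at w = -4): V = q^-3 + q^-2 + q^-1 + 1
why: V(q) takes 3 values over 5 diagrams, fixing the grouping


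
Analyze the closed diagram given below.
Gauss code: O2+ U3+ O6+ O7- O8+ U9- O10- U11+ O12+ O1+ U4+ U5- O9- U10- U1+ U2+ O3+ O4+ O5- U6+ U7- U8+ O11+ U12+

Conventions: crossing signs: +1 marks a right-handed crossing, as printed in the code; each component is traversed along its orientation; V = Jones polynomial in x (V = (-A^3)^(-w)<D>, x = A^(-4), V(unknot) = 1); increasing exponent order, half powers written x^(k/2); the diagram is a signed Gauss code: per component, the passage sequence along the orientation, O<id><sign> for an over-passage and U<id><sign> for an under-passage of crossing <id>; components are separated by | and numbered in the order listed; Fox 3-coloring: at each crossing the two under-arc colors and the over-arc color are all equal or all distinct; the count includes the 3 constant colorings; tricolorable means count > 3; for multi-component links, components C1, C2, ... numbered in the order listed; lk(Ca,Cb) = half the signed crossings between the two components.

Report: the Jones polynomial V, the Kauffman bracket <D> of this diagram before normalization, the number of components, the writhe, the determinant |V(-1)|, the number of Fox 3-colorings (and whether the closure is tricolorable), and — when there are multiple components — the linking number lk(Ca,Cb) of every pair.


Jones polynomial: V(x) = x - x^2 + 2x^3 - x^4 + x^5 - x^6
<D> = -A^-12 + A^-8 - A^-4 + 2 - A^4 + A^8; writhe +4
components 1, writhe +4 (12 crossings)
3-colorings: 3 of 3^12, det 7 — not tricolorable
note: V spans 5 powers of x: at least 5 crossings in any diagram


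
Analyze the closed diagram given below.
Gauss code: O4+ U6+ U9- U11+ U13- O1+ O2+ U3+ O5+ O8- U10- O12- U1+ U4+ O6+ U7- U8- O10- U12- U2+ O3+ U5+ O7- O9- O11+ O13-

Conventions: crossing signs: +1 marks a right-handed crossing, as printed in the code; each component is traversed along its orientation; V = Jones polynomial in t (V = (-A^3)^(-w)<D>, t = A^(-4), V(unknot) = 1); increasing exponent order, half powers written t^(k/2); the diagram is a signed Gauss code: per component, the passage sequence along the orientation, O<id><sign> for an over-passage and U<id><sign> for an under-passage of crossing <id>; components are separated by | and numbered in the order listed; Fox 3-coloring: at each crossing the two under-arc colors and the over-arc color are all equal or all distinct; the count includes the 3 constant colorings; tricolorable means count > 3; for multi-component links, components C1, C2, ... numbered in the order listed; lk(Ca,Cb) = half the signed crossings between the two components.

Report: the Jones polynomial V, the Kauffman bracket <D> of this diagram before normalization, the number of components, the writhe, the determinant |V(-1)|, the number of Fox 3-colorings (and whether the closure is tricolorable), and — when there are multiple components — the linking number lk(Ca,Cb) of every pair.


V = -t^-1 + 2 - t + 2t^2 - t^3 + t^4 - t^5
<D> = A^-17 - A^-13 + A^-9 - 2A^-5 + A^-1 - 2A^3 + A^7 (w = +1)
1 component over 13 crossings, w = +1
9 Fox colorings among 3^13, |V(-1)| = 9: tricolorable
why: the span of V is 6, forcing >= 6 crossings in any diagram


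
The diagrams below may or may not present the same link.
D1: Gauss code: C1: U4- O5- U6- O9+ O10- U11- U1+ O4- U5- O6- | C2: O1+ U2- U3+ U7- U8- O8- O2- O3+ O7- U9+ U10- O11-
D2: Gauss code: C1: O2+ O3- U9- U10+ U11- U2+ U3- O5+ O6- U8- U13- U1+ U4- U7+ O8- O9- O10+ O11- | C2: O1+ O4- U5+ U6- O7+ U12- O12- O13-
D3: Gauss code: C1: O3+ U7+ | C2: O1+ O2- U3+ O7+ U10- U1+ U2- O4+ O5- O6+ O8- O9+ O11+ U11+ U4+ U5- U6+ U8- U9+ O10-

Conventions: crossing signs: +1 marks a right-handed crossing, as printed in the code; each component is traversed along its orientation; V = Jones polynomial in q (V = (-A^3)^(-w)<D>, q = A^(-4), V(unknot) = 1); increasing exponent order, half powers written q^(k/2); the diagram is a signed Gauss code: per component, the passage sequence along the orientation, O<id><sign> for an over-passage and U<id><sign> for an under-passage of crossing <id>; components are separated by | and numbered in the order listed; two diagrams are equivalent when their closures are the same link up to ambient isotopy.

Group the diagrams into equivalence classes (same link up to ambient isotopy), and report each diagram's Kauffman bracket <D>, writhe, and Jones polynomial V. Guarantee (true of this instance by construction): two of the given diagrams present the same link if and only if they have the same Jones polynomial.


classes: {D1} | {D2} | {D3}
V(D1) = q^(-9/2) - q^(-5/2) - q^(-3/2) - q^(-1/2)  [11 crossings, <D> = A^-13 + A^-9 + A^-5 - A^3, w = -5]
D2 (bracket A^-11 + A^-7; 13 crossings at w = -3): V = -q^(-1/2) - q^(1/2)
D3 (bracket A^-1 + A^7; 11 crossings at w = +3): V = -q^(1/2) - q^(5/2)
note: comparing 3 Jones polynomials yields 3 groups


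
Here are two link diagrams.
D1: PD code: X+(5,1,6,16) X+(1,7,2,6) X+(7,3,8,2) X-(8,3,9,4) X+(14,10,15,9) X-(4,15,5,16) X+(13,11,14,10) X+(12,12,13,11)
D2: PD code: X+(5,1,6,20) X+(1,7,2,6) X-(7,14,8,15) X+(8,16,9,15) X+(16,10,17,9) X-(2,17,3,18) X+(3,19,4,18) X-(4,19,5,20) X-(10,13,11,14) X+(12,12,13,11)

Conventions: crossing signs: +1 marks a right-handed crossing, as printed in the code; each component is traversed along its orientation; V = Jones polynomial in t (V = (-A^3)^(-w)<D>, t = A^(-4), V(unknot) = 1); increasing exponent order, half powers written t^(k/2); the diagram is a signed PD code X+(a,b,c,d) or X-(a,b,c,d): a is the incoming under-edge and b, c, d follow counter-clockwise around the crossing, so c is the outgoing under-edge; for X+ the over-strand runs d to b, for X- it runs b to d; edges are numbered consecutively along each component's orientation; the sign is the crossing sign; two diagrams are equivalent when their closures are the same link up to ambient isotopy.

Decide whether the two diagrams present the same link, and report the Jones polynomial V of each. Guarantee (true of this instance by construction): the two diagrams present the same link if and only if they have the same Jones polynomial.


equivalent: yes
D1 (bracket A^12; 8 crossings at w = +4): V = 1
V(D2) = 1  [10 crossings, <D> = A^6, w = +2]
observation: Reidemeister moves carry D1 (8 crossings) to D2 (10)


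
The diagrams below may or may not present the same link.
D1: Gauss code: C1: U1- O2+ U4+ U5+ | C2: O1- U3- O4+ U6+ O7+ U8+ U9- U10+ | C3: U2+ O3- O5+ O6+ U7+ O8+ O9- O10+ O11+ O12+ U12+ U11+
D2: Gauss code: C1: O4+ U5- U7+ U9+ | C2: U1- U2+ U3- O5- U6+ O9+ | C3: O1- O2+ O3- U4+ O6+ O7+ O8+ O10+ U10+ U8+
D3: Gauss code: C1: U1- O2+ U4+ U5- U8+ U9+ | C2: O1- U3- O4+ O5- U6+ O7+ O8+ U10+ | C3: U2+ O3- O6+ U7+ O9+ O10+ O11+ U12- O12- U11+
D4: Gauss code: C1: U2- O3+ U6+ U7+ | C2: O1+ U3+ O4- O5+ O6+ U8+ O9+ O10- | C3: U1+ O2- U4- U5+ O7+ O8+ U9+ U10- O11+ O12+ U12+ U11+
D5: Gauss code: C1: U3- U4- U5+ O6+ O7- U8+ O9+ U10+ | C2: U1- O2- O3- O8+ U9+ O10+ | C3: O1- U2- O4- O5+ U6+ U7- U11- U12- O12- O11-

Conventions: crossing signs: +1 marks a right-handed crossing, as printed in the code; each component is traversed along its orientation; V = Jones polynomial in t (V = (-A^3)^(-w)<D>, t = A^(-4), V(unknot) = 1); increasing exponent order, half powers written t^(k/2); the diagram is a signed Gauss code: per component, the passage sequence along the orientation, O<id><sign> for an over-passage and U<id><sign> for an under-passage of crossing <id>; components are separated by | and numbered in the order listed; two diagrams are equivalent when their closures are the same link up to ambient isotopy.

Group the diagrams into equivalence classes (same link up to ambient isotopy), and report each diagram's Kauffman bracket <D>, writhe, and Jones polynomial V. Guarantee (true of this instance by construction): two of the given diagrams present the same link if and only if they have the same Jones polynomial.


equivalence classes: {D1, D3, D4} | {D2} | {D5}
D1 (bracket A^-2 + 2A^6 + A^14; 12 crossings at w = +6): V = t + 2t^3 + t^5
V(D2) = 1 + t + t^2 + t^3  (w +4, c 10, <D> = 1 + A^4 + A^8 + A^12)
V(D3) = t + 2t^3 + t^5  [12 crossings, <D> = A^-8 + 2 + A^8, w = +4]
D4 (bracket A^-2 + 2A^6 + A^14; 12 crossings at w = +6): V = t + 2t^3 + t^5
V(D5) = t^-2 + 2 + t^2  [12 crossings, <D> = A^-14 + 2A^-6 + A^2, w = -2]
observation: V(t) takes 3 values over 5 diagrams, fixing the grouping


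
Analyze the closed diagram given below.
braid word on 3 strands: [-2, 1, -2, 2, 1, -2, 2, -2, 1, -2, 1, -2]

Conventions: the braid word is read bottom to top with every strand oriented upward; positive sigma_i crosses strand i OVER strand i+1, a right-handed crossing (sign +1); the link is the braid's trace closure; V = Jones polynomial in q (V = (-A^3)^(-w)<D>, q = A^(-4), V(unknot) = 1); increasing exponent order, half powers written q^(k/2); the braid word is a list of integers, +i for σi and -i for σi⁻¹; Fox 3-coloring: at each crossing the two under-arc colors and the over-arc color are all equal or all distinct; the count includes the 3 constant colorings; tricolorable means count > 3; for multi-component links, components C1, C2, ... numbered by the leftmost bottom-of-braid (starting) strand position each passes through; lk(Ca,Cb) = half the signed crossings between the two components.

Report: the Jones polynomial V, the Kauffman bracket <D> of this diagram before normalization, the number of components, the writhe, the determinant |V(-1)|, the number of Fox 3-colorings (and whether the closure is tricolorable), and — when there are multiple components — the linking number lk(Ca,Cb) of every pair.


Jones polynomial: V(q) = q^-4 - 3q^-3 + 5q^-2 - 6q^-1 + 7 - 6q + 5q^2 - 3q^3 + q^4
<D> = A^-16 - 3A^-12 + 5A^-8 - 6A^-4 + 7 - 6A^4 + 5A^8 - 3A^12 + A^16; writhe 0
components 1, writhe 0 (12 crossings)
3-colorings: 3 of 3^12, det 37 — not tricolorable
note: w = 0 shifts under R1 moves; the (-A^3)^(0) factor cancels that in V


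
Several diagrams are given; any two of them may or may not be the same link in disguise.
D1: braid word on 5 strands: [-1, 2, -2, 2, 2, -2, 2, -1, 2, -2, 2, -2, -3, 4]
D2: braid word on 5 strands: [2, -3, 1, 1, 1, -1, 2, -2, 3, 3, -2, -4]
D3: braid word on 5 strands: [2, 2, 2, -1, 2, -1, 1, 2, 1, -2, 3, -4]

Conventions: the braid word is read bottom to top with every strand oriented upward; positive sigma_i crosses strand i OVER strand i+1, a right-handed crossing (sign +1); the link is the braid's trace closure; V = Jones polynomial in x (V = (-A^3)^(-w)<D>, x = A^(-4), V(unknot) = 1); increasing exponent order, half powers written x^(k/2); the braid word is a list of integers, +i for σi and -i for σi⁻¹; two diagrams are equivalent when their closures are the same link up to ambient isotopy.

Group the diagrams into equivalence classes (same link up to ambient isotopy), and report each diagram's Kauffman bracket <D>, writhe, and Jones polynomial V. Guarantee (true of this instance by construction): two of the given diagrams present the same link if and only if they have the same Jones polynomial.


equivalence classes: {D1} | {D2} | {D3}
D1 (bracket A^-8 + 2 + A^8; 14 crossings at w = 0): V = x^-2 + 2 + x^2
V(D2) = 1 + x + x^2 + x^3  [12 crossings, <D> = A^-6 + A^-2 + A^2 + A^6, w = +2]
V(D3) = x + 2x^3 + x^5  [12 crossings, <D> = A^-8 + 2 + A^8, w = +4]
key observation: comparing 3 Jones polynomials yields 3 groups


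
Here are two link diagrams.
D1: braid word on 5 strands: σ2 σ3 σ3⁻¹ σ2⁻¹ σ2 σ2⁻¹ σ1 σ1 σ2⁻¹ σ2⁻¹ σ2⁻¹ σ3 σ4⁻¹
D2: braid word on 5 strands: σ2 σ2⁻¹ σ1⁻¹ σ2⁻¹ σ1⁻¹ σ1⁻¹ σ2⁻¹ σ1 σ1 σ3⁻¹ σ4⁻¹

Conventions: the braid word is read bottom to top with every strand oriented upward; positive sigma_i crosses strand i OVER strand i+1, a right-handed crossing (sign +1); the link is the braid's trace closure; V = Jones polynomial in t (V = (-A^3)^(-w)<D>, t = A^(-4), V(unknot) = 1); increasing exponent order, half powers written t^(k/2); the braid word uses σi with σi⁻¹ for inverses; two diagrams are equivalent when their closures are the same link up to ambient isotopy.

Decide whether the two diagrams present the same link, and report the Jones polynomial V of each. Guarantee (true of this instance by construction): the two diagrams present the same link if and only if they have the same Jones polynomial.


equivalent: no
D1 (bracket A^-9 + 2A^-1 - A^3 + A^7 - A^11; 13 crossings at w = -1): V = t^(-7/2) - t^(-5/2) + t^(-3/2) - 2t^(-1/2) - t^(3/2)
V(D2) = -t^(-9/2) - t^(-5/2) + t^(-3/2) - t^(-1/2)  (w -5, c 11, <D> = A^-13 - A^-9 + A^-5 + A^3)
key observation: V(t) takes 2 values over 2 diagrams, fixing the grouping


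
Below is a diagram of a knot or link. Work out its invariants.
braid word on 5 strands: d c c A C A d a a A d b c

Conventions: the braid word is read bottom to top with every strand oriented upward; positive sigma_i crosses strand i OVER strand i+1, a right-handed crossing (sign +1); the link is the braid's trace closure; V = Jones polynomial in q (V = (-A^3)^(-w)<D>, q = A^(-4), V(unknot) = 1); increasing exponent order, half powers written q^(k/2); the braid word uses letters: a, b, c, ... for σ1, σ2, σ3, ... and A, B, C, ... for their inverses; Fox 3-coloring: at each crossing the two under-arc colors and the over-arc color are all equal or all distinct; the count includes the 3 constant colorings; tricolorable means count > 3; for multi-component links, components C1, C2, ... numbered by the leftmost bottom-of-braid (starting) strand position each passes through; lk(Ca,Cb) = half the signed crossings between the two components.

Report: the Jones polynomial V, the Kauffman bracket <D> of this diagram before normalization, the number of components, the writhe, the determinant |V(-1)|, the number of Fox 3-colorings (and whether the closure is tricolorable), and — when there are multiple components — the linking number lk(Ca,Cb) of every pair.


V(q) = -q^(3/2) - q^(7/2) + q^(9/2) - q^(11/2)
bracket: A^-7 - A^-3 + A + A^9, w = +5
2 components, writhe +5, over 13 crossings
lk(C1,C2) = +2
det 4, colorings 3 of 3^13 — not tricolorable
observation: the 1 component pair carries total linking +2


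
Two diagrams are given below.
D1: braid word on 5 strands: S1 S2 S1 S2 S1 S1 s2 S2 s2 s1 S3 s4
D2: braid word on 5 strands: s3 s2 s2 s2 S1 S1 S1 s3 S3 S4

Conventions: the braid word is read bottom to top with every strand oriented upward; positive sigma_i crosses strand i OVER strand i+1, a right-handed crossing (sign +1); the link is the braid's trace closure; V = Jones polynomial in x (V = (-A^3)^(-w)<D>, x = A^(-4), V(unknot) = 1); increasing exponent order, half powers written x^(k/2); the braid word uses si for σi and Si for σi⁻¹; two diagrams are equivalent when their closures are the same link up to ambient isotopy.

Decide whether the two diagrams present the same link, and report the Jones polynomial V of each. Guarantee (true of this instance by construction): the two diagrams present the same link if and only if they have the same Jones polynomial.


same link: no
V(D1) = -x^-4 + x^-3 + x^-1  [12 crossings, <D> = A^-8 + 1 - A^4, w = -4]
V(D2) = -x^-3 + x^-2 - x^-1 + 3 - x + x^2 - x^3  (w 0, c 10, <D> = -A^-12 + A^-8 - A^-4 + 3 - A^4 + A^8 - A^12)
note: 2 values of V(x) split the 2 diagrams


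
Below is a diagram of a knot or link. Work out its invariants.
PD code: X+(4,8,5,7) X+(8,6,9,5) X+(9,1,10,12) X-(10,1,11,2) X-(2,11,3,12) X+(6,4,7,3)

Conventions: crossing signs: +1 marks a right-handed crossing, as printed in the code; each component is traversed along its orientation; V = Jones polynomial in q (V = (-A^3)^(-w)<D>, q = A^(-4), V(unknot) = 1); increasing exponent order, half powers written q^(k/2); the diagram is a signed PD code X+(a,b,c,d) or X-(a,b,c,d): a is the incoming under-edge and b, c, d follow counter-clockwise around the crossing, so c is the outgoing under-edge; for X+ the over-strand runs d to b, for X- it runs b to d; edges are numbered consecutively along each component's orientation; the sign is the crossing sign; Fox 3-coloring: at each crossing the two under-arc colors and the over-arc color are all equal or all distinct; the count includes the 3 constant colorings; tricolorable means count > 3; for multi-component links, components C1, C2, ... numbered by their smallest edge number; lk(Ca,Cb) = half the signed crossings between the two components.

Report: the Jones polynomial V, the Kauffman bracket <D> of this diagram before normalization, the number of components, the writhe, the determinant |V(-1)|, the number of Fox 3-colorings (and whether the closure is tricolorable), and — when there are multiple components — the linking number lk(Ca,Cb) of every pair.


V(q) = q + q^3 - q^4
bracket: -A^-10 + A^-6 + A^2, w = +2
1 component, writhe +2, over 6 crossings
det 3, colorings 9 of 3^6 — tricolorable
observation: V spans 3 powers of q: at least 3 crossings in any diagram


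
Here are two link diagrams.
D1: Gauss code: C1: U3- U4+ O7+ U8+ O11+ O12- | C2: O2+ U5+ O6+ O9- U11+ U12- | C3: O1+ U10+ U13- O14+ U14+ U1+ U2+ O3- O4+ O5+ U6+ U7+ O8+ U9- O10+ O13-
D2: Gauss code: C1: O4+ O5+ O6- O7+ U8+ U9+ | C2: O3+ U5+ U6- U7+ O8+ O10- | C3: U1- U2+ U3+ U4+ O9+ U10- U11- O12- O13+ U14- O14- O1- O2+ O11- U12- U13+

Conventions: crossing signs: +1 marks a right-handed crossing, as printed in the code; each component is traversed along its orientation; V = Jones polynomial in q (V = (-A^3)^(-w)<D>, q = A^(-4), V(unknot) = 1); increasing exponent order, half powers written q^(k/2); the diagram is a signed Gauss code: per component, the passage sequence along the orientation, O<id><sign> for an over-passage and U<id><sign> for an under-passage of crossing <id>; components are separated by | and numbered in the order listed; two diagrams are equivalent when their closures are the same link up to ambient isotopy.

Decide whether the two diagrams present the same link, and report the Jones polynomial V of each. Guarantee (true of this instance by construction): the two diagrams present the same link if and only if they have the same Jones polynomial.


equivalent: yes
V(D1) = q + 2q^3 + q^5  (w +6, c 14, <D> = A^-2 + 2A^6 + A^14)
V(D2) = q + 2q^3 + q^5  [14 crossings, <D> = A^-14 + 2A^-6 + A^2, w = +2]
key observation: all 2 diagrams share one V(q), hence one class


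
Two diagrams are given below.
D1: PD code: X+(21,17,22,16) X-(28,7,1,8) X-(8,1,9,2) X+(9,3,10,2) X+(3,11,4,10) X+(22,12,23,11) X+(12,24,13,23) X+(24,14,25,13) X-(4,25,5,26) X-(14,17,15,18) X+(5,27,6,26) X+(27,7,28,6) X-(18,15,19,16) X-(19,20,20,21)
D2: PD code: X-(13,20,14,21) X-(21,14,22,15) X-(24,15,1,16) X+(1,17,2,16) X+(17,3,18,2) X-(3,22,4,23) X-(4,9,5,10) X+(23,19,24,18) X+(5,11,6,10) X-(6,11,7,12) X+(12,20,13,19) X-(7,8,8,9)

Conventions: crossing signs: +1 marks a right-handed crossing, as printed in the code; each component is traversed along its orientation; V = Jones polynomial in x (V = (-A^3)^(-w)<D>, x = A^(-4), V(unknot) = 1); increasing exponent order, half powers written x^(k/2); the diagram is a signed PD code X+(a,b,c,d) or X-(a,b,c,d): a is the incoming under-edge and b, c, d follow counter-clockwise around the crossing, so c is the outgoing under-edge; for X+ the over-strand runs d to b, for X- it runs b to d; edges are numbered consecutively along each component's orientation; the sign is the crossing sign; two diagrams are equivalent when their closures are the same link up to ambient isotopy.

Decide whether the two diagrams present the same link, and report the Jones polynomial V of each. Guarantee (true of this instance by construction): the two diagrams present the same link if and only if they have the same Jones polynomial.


equivalent: no
V(D1) = x + x^3 - x^4  (w +2, c 14, <D> = -A^-10 + A^-6 + A^2)
V(D2) = x^-2 - x^-1 + 1 - x + x^2  [12 crossings, <D> = A^-14 - A^-10 + A^-6 - A^-2 + A^2, w = -2]
key observation: 2 values of V(x) split the 2 diagrams


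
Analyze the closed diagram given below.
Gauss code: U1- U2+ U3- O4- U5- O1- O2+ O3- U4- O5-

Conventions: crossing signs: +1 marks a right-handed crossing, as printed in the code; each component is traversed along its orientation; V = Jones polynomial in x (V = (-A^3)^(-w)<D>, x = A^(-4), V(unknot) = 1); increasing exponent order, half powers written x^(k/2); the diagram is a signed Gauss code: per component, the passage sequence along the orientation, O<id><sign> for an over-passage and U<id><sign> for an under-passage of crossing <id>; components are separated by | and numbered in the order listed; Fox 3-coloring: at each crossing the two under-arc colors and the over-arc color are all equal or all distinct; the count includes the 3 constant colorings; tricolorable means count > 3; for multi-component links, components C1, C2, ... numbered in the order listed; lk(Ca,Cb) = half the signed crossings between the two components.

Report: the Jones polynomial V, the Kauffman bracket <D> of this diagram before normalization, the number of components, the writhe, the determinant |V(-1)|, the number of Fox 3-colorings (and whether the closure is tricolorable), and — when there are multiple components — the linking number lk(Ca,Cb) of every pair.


V(x) = -x^-4 + x^-3 + x^-1
bracket: -A^-5 - A^3 + A^7, w = -3
1 component, writhe -3, over 5 crossings
det 3, colorings 9 of 3^5 — tricolorable
observation: V spans 3 powers of x: at least 3 crossings in any diagram


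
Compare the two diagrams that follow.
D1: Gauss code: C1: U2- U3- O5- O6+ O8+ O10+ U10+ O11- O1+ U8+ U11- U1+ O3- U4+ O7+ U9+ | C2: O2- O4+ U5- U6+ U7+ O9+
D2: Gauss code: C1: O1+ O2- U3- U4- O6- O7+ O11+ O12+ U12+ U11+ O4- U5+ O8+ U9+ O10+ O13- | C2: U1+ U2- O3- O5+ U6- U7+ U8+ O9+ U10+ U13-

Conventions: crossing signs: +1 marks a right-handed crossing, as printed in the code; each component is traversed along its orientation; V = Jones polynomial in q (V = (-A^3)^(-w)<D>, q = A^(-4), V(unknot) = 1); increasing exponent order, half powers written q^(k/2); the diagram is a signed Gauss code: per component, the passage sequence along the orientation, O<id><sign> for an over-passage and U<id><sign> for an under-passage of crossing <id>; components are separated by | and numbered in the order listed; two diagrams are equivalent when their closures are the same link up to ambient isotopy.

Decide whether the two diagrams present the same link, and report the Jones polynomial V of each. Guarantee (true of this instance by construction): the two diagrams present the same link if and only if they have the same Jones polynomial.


equivalent: yes
V(D1) = -q^(1/2) - q^(5/2)  (w +3, c 11, <D> = A^-1 + A^7)
D2 (bracket A^-1 + A^7; 13 crossings at w = +3): V = -q^(1/2) - q^(5/2)
why: all 2 diagrams share one V(q), hence one class


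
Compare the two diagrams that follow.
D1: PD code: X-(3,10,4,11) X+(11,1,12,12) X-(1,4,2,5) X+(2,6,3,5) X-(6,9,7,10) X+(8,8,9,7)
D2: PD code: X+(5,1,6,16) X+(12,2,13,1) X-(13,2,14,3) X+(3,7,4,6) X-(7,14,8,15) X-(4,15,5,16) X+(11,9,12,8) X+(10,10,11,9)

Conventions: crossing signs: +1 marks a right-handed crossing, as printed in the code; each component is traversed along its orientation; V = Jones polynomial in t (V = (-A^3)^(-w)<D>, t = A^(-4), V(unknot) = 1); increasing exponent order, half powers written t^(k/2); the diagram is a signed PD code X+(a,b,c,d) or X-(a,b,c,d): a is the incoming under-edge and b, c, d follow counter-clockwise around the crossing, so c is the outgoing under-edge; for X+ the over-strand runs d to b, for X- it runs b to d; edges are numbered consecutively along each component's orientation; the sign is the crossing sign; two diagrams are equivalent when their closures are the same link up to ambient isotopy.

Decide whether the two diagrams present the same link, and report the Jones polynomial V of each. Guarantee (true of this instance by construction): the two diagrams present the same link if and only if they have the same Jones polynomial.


equivalent: yes
V(D1) = 1  (w 0, c 6, <D> = 1)
D2 (bracket A^6; 8 crossings at w = +2): V = 1
why: from 6 to 8 crossings by R-moves: one link, two diagrams


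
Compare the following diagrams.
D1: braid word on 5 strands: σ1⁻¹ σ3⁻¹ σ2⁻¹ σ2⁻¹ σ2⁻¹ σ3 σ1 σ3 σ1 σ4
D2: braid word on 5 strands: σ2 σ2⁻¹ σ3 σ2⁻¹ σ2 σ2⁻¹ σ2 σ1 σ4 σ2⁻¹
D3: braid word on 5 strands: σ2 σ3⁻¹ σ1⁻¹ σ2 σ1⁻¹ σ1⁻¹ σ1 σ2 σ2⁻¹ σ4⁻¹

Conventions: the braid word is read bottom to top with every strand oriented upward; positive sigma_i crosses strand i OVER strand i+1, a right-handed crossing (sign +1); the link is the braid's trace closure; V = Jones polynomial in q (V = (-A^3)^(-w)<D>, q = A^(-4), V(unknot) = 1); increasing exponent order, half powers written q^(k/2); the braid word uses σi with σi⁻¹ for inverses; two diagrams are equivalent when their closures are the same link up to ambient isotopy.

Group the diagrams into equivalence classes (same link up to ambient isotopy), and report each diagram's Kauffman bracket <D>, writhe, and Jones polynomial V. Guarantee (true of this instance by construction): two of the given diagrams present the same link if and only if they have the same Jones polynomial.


classes: {D1} | {D2} | {D3}
V(D1) = -q^-4 + q^-3 + q^-1  [10 crossings, <D> = A^4 + A^12 - A^16, w = 0]
V(D2) = 1  [10 crossings, <D> = A^6, w = +2]
D3 (bracket A^-14 - A^-10 + A^-6 - A^-2 + A^2; 10 crossings at w = -2): V = q^-2 - q^-1 + 1 - q + q^2
note: 3 values of V(q) split the 3 diagrams


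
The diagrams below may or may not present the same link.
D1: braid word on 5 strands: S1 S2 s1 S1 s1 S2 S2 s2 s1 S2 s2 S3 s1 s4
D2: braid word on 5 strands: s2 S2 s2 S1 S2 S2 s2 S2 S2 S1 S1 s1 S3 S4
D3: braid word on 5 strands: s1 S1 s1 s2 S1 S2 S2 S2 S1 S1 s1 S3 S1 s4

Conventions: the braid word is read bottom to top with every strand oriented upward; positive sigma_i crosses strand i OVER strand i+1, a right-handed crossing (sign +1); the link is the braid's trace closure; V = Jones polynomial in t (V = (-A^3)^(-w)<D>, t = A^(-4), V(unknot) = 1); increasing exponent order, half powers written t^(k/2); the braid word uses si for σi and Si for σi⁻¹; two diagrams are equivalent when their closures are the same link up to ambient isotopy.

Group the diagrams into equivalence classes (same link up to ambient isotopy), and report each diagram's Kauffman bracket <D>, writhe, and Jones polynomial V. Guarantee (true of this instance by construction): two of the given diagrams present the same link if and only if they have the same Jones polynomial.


equivalence classes: {D1} | {D2, D3}
D1 (bracket A^-8 - A^-4 + 1 - A^4 + A^8; 14 crossings at w = 0): V = t^-2 - t^-1 + 1 - t + t^2
D2 (bracket A^-14 - A^-10 + 2A^-6 - A^-2 + A^2 - A^6; 14 crossings at w = -6): V = -t^-6 + t^-5 - t^-4 + 2t^-3 - t^-2 + t^-1
D3 (bracket A^-8 - A^-4 + 2 - A^4 + A^8 - A^12; 14 crossings at w = -4): V = -t^-6 + t^-5 - t^-4 + 2t^-3 - t^-2 + t^-1
key observation: comparing 3 Jones polynomials yields 2 groups


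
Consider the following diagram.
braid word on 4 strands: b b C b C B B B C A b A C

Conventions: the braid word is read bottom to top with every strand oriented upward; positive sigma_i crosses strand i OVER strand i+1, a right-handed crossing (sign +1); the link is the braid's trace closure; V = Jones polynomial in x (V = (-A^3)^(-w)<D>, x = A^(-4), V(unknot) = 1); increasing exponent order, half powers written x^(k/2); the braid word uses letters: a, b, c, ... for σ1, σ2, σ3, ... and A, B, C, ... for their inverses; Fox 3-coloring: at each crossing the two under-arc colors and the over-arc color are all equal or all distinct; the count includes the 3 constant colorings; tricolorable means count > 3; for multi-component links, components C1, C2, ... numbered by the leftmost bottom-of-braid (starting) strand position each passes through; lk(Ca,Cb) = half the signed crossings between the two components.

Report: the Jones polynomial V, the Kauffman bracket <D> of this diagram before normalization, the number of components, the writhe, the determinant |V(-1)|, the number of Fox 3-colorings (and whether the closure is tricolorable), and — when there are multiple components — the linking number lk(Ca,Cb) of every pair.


V(x) = -x^-10 + 4x^-9 - 9x^-8 + 15x^-7 - 20x^-6 + 23x^-5 - 24x^-4 + 21x^-3 - 15x^-2 + 10x^-1 - 4 + x
bracket: -A^-19 + 4A^-15 - 10A^-11 + 15A^-7 - 21A^-3 + 24A - 23A^5 + 20A^9 - 15A^13 + 9A^17 - 4A^21 + A^25, w = -5
1 component, writhe -5, over 13 crossings
det 147, colorings 9 of 3^13 — tricolorable
observation: |V(-1)| = 147: so tricolorable, since 3 divides 147


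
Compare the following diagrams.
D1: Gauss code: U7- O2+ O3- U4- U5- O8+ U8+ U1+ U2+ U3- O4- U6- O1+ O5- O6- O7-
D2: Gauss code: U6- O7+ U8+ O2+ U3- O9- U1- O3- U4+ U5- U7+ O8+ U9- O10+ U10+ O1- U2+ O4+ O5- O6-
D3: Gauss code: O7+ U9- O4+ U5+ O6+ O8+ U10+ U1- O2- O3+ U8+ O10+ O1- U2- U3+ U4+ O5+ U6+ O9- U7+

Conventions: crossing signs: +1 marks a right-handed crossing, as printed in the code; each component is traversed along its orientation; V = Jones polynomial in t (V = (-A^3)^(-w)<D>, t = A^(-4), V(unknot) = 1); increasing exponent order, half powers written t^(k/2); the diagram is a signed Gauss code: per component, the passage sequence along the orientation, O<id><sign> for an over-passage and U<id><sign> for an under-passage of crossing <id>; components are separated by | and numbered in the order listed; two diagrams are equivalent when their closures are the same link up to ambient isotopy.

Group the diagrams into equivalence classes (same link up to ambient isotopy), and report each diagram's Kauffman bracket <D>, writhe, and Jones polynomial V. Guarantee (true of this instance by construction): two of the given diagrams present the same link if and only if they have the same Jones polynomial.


grouping into links: {D1} | {D2} | {D3}
V(D1) = 1  (w -2, c 8, <D> = A^-6)
D2 (bracket -A^-12 + 2A^-8 - 2A^-4 + 3 - 2A^4 + 2A^8 - A^12; 10 crossings at w = 0): V = -t^-3 + 2t^-2 - 2t^-1 + 3 - 2t + 2t^2 - t^3
V(D3) = t + t^3 - t^4  [10 crossings, <D> = -A^-4 + 1 + A^8, w = +4]
why: 3 classes among 3 diagrams; unequal V(t) rules out equality


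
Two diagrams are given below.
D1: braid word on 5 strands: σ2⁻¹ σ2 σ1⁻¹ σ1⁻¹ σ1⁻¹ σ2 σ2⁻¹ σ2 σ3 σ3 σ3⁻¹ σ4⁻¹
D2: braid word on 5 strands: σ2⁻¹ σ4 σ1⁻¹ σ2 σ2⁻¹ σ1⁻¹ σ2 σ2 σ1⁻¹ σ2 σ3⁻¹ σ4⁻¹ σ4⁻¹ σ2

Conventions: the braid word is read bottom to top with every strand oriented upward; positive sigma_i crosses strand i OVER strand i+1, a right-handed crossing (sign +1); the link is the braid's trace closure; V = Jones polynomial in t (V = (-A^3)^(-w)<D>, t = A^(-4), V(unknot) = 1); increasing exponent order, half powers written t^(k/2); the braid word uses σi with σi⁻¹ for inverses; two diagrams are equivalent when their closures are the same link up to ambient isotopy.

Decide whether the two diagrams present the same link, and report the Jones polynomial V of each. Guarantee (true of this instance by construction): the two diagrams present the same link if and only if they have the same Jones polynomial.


equivalent: no
D1 (bracket A^-2 + A^6 - A^10; 12 crossings at w = -2): V = -t^-4 + t^-3 + t^-1
V(D2) = -t^-3 + 2t^-2 - 2t^-1 + 3 - 2t + 2t^2 - t^3  (w -2, c 14, <D> = -A^-18 + 2A^-14 - 2A^-10 + 3A^-6 - 2A^-2 + 2A^2 - A^6)
key observation: V(t) takes 2 values over 2 diagrams, fixing the grouping


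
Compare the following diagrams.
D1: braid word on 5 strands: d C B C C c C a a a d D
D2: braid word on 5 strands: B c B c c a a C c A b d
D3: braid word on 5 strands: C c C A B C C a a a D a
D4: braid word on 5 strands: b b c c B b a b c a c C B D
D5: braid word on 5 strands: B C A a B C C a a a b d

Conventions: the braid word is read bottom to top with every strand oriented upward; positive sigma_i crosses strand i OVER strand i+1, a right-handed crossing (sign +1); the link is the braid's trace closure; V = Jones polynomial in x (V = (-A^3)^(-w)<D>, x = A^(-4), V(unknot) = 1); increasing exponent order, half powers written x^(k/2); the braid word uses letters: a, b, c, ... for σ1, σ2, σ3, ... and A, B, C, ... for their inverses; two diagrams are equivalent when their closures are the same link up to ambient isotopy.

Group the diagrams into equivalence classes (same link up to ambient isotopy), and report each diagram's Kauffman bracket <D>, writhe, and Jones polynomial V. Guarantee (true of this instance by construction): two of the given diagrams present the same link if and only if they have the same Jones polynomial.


equivalence classes: {D1, D3, D5} | {D2} | {D4}
D1 (bracket -A^-12 + A^-8 - A^-4 + 3 - A^4 + A^8 - A^12; 12 crossings at w = 0): V = -x^-3 + x^-2 - x^-1 + 3 - x + x^2 - x^3
V(D2) = x + x^3 - x^4  (w +4, c 12, <D> = -A^-4 + 1 + A^8)
V(D3) = -x^-3 + x^-2 - x^-1 + 3 - x + x^2 - x^3  [12 crossings, <D> = -A^-18 + A^-14 - A^-10 + 3A^-6 - A^-2 + A^2 - A^6, w = -2]
V(D4) = x^2 + x^4 - x^5 + x^6 - x^7  [14 crossings, <D> = -A^-10 + A^-6 - A^-2 + A^2 + A^10, w = +6]
V(D5) = -x^-3 + x^-2 - x^-1 + 3 - x + x^2 - x^3  [12 crossings, <D> = -A^-12 + A^-8 - A^-4 + 3 - A^4 + A^8 - A^12, w = 0]
observation: V(x) takes 3 values over 5 diagrams, fixing the grouping


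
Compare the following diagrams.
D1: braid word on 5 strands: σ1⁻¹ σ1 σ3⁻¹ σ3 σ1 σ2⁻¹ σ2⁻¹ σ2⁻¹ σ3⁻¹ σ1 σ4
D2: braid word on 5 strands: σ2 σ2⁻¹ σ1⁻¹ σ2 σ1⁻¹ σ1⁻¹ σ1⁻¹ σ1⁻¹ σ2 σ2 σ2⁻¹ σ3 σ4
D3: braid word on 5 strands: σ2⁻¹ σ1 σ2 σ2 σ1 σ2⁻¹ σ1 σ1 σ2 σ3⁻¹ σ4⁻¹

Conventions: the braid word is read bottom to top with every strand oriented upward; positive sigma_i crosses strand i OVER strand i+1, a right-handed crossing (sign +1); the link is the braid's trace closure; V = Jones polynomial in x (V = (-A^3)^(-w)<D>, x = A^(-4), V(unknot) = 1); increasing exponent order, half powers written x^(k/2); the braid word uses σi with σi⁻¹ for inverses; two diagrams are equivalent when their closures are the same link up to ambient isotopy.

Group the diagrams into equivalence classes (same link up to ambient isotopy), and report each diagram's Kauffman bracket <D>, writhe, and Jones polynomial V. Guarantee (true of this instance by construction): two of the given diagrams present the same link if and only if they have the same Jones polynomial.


classes: {D1} | {D2} | {D3}
V(D1) = x^(-7/2) - x^(-5/2) + x^(-3/2) - 2x^(-1/2) - x^(3/2)  [11 crossings, <D> = A^-9 + 2A^-1 - A^3 + A^7 - A^11, w = -1]
V(D2) = x^(-13/2) - 2x^(-11/2) + 2x^(-9/2) - 3x^(-7/2) + 2x^(-5/2) - 2x^(-3/2) + x^(-1/2) - x^(1/2)  (w -1, c 13, <D> = A^-5 - A^-1 + 2A^3 - 2A^7 + 3A^11 - 2A^15 + 2A^19 - A^23)
V(D3) = -x^(3/2) + x^(5/2) - 2x^(7/2) + 2x^(9/2) - 2x^(11/2) + x^(13/2) - x^(15/2)  (w +3, c 11, <D> = A^-21 - A^-17 + 2A^-13 - 2A^-9 + 2A^-5 - A^-1 + A^3)
insight: 3 classes among 3 diagrams; unequal V(x) rules out equality


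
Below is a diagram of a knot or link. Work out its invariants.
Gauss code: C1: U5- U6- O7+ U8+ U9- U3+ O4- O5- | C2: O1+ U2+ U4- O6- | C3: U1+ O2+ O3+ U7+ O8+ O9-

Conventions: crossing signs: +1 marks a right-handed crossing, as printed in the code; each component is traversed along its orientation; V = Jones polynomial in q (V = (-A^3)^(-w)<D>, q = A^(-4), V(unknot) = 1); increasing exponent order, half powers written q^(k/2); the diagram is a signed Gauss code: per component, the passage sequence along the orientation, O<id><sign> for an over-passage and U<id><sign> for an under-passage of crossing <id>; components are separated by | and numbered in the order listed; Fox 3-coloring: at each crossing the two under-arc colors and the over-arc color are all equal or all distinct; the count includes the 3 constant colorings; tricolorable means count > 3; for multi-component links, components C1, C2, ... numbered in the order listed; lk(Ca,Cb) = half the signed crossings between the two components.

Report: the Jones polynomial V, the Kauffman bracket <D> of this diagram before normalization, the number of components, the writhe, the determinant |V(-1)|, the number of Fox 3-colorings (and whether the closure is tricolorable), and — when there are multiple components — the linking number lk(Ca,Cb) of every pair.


V(q) = 2 + q^2 + q^4
bracket: -A^-13 - A^-5 - 2A^3, w = +1
3 components, writhe +1, over 9 crossings
lk(C1,C2) = -1
linking number lk(C1,C3) = +1
lk(C2,C3): +1
det 4, colorings 3 of 3^9 — not tricolorable
observation: the span of V is 4, within the link bound 9 + 3 - 1
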